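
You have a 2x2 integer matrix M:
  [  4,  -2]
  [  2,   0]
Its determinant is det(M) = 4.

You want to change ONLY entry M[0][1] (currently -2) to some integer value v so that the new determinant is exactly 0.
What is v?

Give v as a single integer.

det is linear in entry M[0][1]: det = old_det + (v - -2) * C_01
Cofactor C_01 = -2
Want det = 0: 4 + (v - -2) * -2 = 0
  (v - -2) = -4 / -2 = 2
  v = -2 + (2) = 0

Answer: 0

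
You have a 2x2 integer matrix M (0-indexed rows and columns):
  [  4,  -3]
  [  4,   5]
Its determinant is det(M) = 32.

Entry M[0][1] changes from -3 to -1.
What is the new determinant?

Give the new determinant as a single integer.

det is linear in row 0: changing M[0][1] by delta changes det by delta * cofactor(0,1).
Cofactor C_01 = (-1)^(0+1) * minor(0,1) = -4
Entry delta = -1 - -3 = 2
Det delta = 2 * -4 = -8
New det = 32 + -8 = 24

Answer: 24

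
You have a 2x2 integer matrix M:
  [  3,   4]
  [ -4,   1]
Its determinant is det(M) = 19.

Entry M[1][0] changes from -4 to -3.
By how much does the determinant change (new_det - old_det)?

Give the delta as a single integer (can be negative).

Answer: -4

Derivation:
Cofactor C_10 = -4
Entry delta = -3 - -4 = 1
Det delta = entry_delta * cofactor = 1 * -4 = -4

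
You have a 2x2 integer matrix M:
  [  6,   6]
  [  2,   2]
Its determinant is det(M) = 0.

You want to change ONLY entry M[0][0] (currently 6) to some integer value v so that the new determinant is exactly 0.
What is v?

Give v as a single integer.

Answer: 6

Derivation:
det is linear in entry M[0][0]: det = old_det + (v - 6) * C_00
Cofactor C_00 = 2
Want det = 0: 0 + (v - 6) * 2 = 0
  (v - 6) = 0 / 2 = 0
  v = 6 + (0) = 6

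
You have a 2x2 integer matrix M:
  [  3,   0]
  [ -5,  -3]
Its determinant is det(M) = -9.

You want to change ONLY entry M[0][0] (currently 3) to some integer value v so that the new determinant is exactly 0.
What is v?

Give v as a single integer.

Answer: 0

Derivation:
det is linear in entry M[0][0]: det = old_det + (v - 3) * C_00
Cofactor C_00 = -3
Want det = 0: -9 + (v - 3) * -3 = 0
  (v - 3) = 9 / -3 = -3
  v = 3 + (-3) = 0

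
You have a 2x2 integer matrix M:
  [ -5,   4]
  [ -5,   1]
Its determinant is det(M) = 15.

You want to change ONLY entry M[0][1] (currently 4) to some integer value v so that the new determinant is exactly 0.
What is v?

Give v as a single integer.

det is linear in entry M[0][1]: det = old_det + (v - 4) * C_01
Cofactor C_01 = 5
Want det = 0: 15 + (v - 4) * 5 = 0
  (v - 4) = -15 / 5 = -3
  v = 4 + (-3) = 1

Answer: 1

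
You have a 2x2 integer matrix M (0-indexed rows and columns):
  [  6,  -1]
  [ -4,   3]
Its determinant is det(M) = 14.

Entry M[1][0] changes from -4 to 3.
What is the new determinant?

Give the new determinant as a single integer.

Answer: 21

Derivation:
det is linear in row 1: changing M[1][0] by delta changes det by delta * cofactor(1,0).
Cofactor C_10 = (-1)^(1+0) * minor(1,0) = 1
Entry delta = 3 - -4 = 7
Det delta = 7 * 1 = 7
New det = 14 + 7 = 21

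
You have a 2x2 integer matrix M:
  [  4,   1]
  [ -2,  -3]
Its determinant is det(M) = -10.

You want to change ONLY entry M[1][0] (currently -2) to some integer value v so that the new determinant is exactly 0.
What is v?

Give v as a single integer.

Answer: -12

Derivation:
det is linear in entry M[1][0]: det = old_det + (v - -2) * C_10
Cofactor C_10 = -1
Want det = 0: -10 + (v - -2) * -1 = 0
  (v - -2) = 10 / -1 = -10
  v = -2 + (-10) = -12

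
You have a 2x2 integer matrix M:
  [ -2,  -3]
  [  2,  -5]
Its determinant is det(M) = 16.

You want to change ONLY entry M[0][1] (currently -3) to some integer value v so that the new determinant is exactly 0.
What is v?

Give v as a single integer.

det is linear in entry M[0][1]: det = old_det + (v - -3) * C_01
Cofactor C_01 = -2
Want det = 0: 16 + (v - -3) * -2 = 0
  (v - -3) = -16 / -2 = 8
  v = -3 + (8) = 5

Answer: 5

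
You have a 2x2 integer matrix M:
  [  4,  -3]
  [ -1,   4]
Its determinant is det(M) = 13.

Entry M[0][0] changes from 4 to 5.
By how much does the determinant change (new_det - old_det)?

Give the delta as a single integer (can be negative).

Cofactor C_00 = 4
Entry delta = 5 - 4 = 1
Det delta = entry_delta * cofactor = 1 * 4 = 4

Answer: 4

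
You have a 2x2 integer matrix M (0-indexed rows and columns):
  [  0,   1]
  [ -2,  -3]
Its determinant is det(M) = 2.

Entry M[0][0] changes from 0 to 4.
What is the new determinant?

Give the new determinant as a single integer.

Answer: -10

Derivation:
det is linear in row 0: changing M[0][0] by delta changes det by delta * cofactor(0,0).
Cofactor C_00 = (-1)^(0+0) * minor(0,0) = -3
Entry delta = 4 - 0 = 4
Det delta = 4 * -3 = -12
New det = 2 + -12 = -10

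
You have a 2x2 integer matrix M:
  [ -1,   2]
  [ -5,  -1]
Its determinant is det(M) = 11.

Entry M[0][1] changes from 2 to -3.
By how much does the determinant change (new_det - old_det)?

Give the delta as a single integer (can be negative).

Cofactor C_01 = 5
Entry delta = -3 - 2 = -5
Det delta = entry_delta * cofactor = -5 * 5 = -25

Answer: -25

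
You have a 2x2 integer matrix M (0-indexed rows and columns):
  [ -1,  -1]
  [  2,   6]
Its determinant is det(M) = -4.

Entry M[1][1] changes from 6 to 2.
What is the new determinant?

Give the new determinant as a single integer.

Answer: 0

Derivation:
det is linear in row 1: changing M[1][1] by delta changes det by delta * cofactor(1,1).
Cofactor C_11 = (-1)^(1+1) * minor(1,1) = -1
Entry delta = 2 - 6 = -4
Det delta = -4 * -1 = 4
New det = -4 + 4 = 0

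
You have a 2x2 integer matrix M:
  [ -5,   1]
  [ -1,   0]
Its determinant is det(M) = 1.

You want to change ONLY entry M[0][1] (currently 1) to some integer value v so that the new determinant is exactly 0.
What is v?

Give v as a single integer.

Answer: 0

Derivation:
det is linear in entry M[0][1]: det = old_det + (v - 1) * C_01
Cofactor C_01 = 1
Want det = 0: 1 + (v - 1) * 1 = 0
  (v - 1) = -1 / 1 = -1
  v = 1 + (-1) = 0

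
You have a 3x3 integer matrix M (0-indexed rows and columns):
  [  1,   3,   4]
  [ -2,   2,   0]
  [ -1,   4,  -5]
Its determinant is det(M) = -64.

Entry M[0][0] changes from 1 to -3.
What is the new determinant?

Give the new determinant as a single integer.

det is linear in row 0: changing M[0][0] by delta changes det by delta * cofactor(0,0).
Cofactor C_00 = (-1)^(0+0) * minor(0,0) = -10
Entry delta = -3 - 1 = -4
Det delta = -4 * -10 = 40
New det = -64 + 40 = -24

Answer: -24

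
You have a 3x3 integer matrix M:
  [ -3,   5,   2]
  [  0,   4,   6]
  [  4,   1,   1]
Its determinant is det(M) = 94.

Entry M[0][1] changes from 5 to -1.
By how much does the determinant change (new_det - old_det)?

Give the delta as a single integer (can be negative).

Answer: -144

Derivation:
Cofactor C_01 = 24
Entry delta = -1 - 5 = -6
Det delta = entry_delta * cofactor = -6 * 24 = -144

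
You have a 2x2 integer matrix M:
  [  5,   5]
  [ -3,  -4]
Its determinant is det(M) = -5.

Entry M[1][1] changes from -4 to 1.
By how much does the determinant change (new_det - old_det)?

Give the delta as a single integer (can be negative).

Cofactor C_11 = 5
Entry delta = 1 - -4 = 5
Det delta = entry_delta * cofactor = 5 * 5 = 25

Answer: 25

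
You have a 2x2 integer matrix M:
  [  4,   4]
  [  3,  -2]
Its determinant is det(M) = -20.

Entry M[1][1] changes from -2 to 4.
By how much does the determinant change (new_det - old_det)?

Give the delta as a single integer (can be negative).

Cofactor C_11 = 4
Entry delta = 4 - -2 = 6
Det delta = entry_delta * cofactor = 6 * 4 = 24

Answer: 24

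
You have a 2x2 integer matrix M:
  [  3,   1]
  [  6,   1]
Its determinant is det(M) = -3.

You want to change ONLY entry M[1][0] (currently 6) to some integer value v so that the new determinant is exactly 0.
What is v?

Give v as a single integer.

det is linear in entry M[1][0]: det = old_det + (v - 6) * C_10
Cofactor C_10 = -1
Want det = 0: -3 + (v - 6) * -1 = 0
  (v - 6) = 3 / -1 = -3
  v = 6 + (-3) = 3

Answer: 3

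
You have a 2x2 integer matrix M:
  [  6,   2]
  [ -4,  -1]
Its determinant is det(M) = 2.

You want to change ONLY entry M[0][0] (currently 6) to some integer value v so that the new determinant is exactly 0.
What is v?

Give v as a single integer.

det is linear in entry M[0][0]: det = old_det + (v - 6) * C_00
Cofactor C_00 = -1
Want det = 0: 2 + (v - 6) * -1 = 0
  (v - 6) = -2 / -1 = 2
  v = 6 + (2) = 8

Answer: 8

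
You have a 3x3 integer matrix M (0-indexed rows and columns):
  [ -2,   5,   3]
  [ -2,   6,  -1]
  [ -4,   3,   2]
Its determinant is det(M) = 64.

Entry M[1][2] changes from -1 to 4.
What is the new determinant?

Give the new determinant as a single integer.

Answer: -6

Derivation:
det is linear in row 1: changing M[1][2] by delta changes det by delta * cofactor(1,2).
Cofactor C_12 = (-1)^(1+2) * minor(1,2) = -14
Entry delta = 4 - -1 = 5
Det delta = 5 * -14 = -70
New det = 64 + -70 = -6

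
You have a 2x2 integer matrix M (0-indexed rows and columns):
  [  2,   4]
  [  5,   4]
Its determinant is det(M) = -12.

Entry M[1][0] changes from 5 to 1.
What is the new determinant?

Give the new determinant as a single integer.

det is linear in row 1: changing M[1][0] by delta changes det by delta * cofactor(1,0).
Cofactor C_10 = (-1)^(1+0) * minor(1,0) = -4
Entry delta = 1 - 5 = -4
Det delta = -4 * -4 = 16
New det = -12 + 16 = 4

Answer: 4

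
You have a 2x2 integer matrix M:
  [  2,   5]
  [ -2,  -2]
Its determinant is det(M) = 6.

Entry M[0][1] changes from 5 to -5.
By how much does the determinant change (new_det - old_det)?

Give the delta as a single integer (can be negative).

Answer: -20

Derivation:
Cofactor C_01 = 2
Entry delta = -5 - 5 = -10
Det delta = entry_delta * cofactor = -10 * 2 = -20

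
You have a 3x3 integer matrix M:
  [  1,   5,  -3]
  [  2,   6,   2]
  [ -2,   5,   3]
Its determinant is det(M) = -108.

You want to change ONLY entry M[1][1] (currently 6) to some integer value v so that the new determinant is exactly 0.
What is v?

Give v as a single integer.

Answer: -30

Derivation:
det is linear in entry M[1][1]: det = old_det + (v - 6) * C_11
Cofactor C_11 = -3
Want det = 0: -108 + (v - 6) * -3 = 0
  (v - 6) = 108 / -3 = -36
  v = 6 + (-36) = -30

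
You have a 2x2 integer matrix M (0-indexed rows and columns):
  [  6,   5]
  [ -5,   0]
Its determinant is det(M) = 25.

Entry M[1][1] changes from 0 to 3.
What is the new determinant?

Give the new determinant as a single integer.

Answer: 43

Derivation:
det is linear in row 1: changing M[1][1] by delta changes det by delta * cofactor(1,1).
Cofactor C_11 = (-1)^(1+1) * minor(1,1) = 6
Entry delta = 3 - 0 = 3
Det delta = 3 * 6 = 18
New det = 25 + 18 = 43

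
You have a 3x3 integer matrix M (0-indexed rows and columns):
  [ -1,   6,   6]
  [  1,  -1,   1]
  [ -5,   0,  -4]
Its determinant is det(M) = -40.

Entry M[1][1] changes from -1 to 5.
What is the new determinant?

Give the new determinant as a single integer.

Answer: 164

Derivation:
det is linear in row 1: changing M[1][1] by delta changes det by delta * cofactor(1,1).
Cofactor C_11 = (-1)^(1+1) * minor(1,1) = 34
Entry delta = 5 - -1 = 6
Det delta = 6 * 34 = 204
New det = -40 + 204 = 164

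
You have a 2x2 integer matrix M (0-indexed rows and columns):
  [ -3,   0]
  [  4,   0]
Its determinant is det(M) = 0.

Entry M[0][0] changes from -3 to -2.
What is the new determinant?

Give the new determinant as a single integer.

det is linear in row 0: changing M[0][0] by delta changes det by delta * cofactor(0,0).
Cofactor C_00 = (-1)^(0+0) * minor(0,0) = 0
Entry delta = -2 - -3 = 1
Det delta = 1 * 0 = 0
New det = 0 + 0 = 0

Answer: 0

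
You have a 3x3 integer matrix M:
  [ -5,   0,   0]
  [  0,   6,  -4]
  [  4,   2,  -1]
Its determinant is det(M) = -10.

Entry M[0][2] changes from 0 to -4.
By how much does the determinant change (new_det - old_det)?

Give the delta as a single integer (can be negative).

Cofactor C_02 = -24
Entry delta = -4 - 0 = -4
Det delta = entry_delta * cofactor = -4 * -24 = 96

Answer: 96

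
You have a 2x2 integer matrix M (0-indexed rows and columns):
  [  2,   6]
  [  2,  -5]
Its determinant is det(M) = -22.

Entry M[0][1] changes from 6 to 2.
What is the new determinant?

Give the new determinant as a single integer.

det is linear in row 0: changing M[0][1] by delta changes det by delta * cofactor(0,1).
Cofactor C_01 = (-1)^(0+1) * minor(0,1) = -2
Entry delta = 2 - 6 = -4
Det delta = -4 * -2 = 8
New det = -22 + 8 = -14

Answer: -14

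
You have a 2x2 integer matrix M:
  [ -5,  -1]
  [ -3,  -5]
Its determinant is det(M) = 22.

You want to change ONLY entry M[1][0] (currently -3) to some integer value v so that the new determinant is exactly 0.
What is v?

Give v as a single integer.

Answer: -25

Derivation:
det is linear in entry M[1][0]: det = old_det + (v - -3) * C_10
Cofactor C_10 = 1
Want det = 0: 22 + (v - -3) * 1 = 0
  (v - -3) = -22 / 1 = -22
  v = -3 + (-22) = -25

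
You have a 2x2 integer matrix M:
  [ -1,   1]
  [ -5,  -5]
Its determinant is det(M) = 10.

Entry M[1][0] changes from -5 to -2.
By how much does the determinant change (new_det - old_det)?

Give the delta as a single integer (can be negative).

Answer: -3

Derivation:
Cofactor C_10 = -1
Entry delta = -2 - -5 = 3
Det delta = entry_delta * cofactor = 3 * -1 = -3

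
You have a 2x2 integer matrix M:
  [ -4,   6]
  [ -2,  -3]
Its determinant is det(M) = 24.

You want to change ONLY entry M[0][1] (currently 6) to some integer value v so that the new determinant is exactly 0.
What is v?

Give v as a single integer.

det is linear in entry M[0][1]: det = old_det + (v - 6) * C_01
Cofactor C_01 = 2
Want det = 0: 24 + (v - 6) * 2 = 0
  (v - 6) = -24 / 2 = -12
  v = 6 + (-12) = -6

Answer: -6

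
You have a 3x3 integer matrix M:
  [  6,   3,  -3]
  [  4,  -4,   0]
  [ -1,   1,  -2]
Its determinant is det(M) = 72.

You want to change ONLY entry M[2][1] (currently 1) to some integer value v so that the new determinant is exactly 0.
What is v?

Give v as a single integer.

det is linear in entry M[2][1]: det = old_det + (v - 1) * C_21
Cofactor C_21 = -12
Want det = 0: 72 + (v - 1) * -12 = 0
  (v - 1) = -72 / -12 = 6
  v = 1 + (6) = 7

Answer: 7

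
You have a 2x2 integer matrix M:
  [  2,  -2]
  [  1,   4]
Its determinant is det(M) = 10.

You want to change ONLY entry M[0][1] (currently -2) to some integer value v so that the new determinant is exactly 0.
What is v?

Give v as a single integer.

det is linear in entry M[0][1]: det = old_det + (v - -2) * C_01
Cofactor C_01 = -1
Want det = 0: 10 + (v - -2) * -1 = 0
  (v - -2) = -10 / -1 = 10
  v = -2 + (10) = 8

Answer: 8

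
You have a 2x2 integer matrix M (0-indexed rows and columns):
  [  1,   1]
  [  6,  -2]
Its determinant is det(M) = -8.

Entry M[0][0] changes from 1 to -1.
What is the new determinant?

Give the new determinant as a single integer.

det is linear in row 0: changing M[0][0] by delta changes det by delta * cofactor(0,0).
Cofactor C_00 = (-1)^(0+0) * minor(0,0) = -2
Entry delta = -1 - 1 = -2
Det delta = -2 * -2 = 4
New det = -8 + 4 = -4

Answer: -4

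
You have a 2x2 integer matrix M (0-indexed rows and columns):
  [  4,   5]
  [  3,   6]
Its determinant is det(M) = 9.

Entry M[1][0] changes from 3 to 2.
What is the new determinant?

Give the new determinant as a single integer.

Answer: 14

Derivation:
det is linear in row 1: changing M[1][0] by delta changes det by delta * cofactor(1,0).
Cofactor C_10 = (-1)^(1+0) * minor(1,0) = -5
Entry delta = 2 - 3 = -1
Det delta = -1 * -5 = 5
New det = 9 + 5 = 14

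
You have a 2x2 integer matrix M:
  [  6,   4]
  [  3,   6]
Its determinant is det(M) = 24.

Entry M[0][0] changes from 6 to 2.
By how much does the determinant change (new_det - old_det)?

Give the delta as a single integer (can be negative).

Answer: -24

Derivation:
Cofactor C_00 = 6
Entry delta = 2 - 6 = -4
Det delta = entry_delta * cofactor = -4 * 6 = -24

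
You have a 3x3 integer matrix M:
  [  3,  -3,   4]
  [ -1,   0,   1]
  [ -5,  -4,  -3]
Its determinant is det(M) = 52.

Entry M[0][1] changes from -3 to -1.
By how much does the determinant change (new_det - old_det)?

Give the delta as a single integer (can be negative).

Answer: -16

Derivation:
Cofactor C_01 = -8
Entry delta = -1 - -3 = 2
Det delta = entry_delta * cofactor = 2 * -8 = -16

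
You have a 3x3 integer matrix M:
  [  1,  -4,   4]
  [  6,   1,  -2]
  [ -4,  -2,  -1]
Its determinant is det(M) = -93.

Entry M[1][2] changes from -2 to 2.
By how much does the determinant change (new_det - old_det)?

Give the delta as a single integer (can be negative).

Answer: 72

Derivation:
Cofactor C_12 = 18
Entry delta = 2 - -2 = 4
Det delta = entry_delta * cofactor = 4 * 18 = 72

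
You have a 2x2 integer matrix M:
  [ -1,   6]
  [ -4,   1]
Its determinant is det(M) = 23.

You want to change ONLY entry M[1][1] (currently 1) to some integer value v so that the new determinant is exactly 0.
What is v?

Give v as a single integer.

Answer: 24

Derivation:
det is linear in entry M[1][1]: det = old_det + (v - 1) * C_11
Cofactor C_11 = -1
Want det = 0: 23 + (v - 1) * -1 = 0
  (v - 1) = -23 / -1 = 23
  v = 1 + (23) = 24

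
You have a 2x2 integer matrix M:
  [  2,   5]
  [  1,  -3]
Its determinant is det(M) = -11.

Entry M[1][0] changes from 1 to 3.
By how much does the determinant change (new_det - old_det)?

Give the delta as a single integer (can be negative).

Cofactor C_10 = -5
Entry delta = 3 - 1 = 2
Det delta = entry_delta * cofactor = 2 * -5 = -10

Answer: -10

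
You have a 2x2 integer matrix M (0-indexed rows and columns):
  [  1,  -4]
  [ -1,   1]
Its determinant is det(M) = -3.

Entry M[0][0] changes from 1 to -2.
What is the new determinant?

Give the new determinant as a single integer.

Answer: -6

Derivation:
det is linear in row 0: changing M[0][0] by delta changes det by delta * cofactor(0,0).
Cofactor C_00 = (-1)^(0+0) * minor(0,0) = 1
Entry delta = -2 - 1 = -3
Det delta = -3 * 1 = -3
New det = -3 + -3 = -6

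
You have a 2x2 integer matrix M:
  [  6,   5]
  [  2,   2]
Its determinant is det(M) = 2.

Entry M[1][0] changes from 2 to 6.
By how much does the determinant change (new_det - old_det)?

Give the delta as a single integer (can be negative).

Answer: -20

Derivation:
Cofactor C_10 = -5
Entry delta = 6 - 2 = 4
Det delta = entry_delta * cofactor = 4 * -5 = -20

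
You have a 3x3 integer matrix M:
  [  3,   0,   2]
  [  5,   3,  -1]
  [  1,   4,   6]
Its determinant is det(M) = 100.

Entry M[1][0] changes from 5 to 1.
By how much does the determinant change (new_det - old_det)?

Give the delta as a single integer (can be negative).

Answer: -32

Derivation:
Cofactor C_10 = 8
Entry delta = 1 - 5 = -4
Det delta = entry_delta * cofactor = -4 * 8 = -32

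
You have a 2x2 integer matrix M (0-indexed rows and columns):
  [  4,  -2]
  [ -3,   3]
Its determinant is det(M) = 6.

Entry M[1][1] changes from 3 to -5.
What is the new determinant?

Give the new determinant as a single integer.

Answer: -26

Derivation:
det is linear in row 1: changing M[1][1] by delta changes det by delta * cofactor(1,1).
Cofactor C_11 = (-1)^(1+1) * minor(1,1) = 4
Entry delta = -5 - 3 = -8
Det delta = -8 * 4 = -32
New det = 6 + -32 = -26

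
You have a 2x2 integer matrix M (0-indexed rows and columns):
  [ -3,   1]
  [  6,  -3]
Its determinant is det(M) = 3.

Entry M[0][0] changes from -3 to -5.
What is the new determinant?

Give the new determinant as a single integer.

Answer: 9

Derivation:
det is linear in row 0: changing M[0][0] by delta changes det by delta * cofactor(0,0).
Cofactor C_00 = (-1)^(0+0) * minor(0,0) = -3
Entry delta = -5 - -3 = -2
Det delta = -2 * -3 = 6
New det = 3 + 6 = 9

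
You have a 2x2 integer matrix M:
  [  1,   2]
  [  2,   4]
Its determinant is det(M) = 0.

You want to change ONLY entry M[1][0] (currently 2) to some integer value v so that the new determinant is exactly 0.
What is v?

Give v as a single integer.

Answer: 2

Derivation:
det is linear in entry M[1][0]: det = old_det + (v - 2) * C_10
Cofactor C_10 = -2
Want det = 0: 0 + (v - 2) * -2 = 0
  (v - 2) = 0 / -2 = 0
  v = 2 + (0) = 2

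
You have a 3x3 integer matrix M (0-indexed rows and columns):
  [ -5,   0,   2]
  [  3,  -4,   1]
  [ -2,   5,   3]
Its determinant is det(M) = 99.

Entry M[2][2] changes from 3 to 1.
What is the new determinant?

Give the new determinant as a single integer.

det is linear in row 2: changing M[2][2] by delta changes det by delta * cofactor(2,2).
Cofactor C_22 = (-1)^(2+2) * minor(2,2) = 20
Entry delta = 1 - 3 = -2
Det delta = -2 * 20 = -40
New det = 99 + -40 = 59

Answer: 59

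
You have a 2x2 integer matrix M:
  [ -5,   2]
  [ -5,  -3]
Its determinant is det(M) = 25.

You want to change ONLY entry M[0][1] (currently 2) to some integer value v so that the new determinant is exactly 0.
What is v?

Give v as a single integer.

det is linear in entry M[0][1]: det = old_det + (v - 2) * C_01
Cofactor C_01 = 5
Want det = 0: 25 + (v - 2) * 5 = 0
  (v - 2) = -25 / 5 = -5
  v = 2 + (-5) = -3

Answer: -3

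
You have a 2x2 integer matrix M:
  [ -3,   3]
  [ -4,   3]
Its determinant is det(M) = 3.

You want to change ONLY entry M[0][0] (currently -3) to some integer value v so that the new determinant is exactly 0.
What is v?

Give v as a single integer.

Answer: -4

Derivation:
det is linear in entry M[0][0]: det = old_det + (v - -3) * C_00
Cofactor C_00 = 3
Want det = 0: 3 + (v - -3) * 3 = 0
  (v - -3) = -3 / 3 = -1
  v = -3 + (-1) = -4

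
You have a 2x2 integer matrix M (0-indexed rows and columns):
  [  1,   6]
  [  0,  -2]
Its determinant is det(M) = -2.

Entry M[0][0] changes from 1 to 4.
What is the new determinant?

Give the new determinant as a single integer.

Answer: -8

Derivation:
det is linear in row 0: changing M[0][0] by delta changes det by delta * cofactor(0,0).
Cofactor C_00 = (-1)^(0+0) * minor(0,0) = -2
Entry delta = 4 - 1 = 3
Det delta = 3 * -2 = -6
New det = -2 + -6 = -8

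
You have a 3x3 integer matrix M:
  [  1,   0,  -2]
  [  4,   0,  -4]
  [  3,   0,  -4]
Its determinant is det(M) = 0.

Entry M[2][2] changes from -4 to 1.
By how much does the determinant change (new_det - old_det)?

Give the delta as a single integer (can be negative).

Cofactor C_22 = 0
Entry delta = 1 - -4 = 5
Det delta = entry_delta * cofactor = 5 * 0 = 0

Answer: 0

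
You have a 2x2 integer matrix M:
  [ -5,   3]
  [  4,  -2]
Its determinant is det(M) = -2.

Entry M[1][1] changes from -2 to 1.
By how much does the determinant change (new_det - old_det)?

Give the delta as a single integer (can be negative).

Cofactor C_11 = -5
Entry delta = 1 - -2 = 3
Det delta = entry_delta * cofactor = 3 * -5 = -15

Answer: -15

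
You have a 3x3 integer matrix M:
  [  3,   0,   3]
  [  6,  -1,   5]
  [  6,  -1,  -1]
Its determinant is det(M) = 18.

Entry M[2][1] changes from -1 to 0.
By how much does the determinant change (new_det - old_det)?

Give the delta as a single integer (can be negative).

Cofactor C_21 = 3
Entry delta = 0 - -1 = 1
Det delta = entry_delta * cofactor = 1 * 3 = 3

Answer: 3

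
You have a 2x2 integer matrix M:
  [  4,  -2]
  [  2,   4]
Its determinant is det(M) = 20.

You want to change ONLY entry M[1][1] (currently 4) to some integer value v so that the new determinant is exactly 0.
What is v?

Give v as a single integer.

Answer: -1

Derivation:
det is linear in entry M[1][1]: det = old_det + (v - 4) * C_11
Cofactor C_11 = 4
Want det = 0: 20 + (v - 4) * 4 = 0
  (v - 4) = -20 / 4 = -5
  v = 4 + (-5) = -1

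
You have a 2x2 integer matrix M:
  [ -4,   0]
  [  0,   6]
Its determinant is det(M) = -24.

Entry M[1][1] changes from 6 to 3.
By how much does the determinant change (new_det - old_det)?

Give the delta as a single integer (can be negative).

Cofactor C_11 = -4
Entry delta = 3 - 6 = -3
Det delta = entry_delta * cofactor = -3 * -4 = 12

Answer: 12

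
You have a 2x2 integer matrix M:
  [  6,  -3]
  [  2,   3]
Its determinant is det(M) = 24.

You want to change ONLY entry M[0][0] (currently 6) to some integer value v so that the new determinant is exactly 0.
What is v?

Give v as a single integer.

Answer: -2

Derivation:
det is linear in entry M[0][0]: det = old_det + (v - 6) * C_00
Cofactor C_00 = 3
Want det = 0: 24 + (v - 6) * 3 = 0
  (v - 6) = -24 / 3 = -8
  v = 6 + (-8) = -2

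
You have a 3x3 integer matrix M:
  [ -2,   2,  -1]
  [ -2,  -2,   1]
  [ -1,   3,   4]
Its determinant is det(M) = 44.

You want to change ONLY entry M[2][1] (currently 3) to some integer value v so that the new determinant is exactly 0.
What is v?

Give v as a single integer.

Answer: -8

Derivation:
det is linear in entry M[2][1]: det = old_det + (v - 3) * C_21
Cofactor C_21 = 4
Want det = 0: 44 + (v - 3) * 4 = 0
  (v - 3) = -44 / 4 = -11
  v = 3 + (-11) = -8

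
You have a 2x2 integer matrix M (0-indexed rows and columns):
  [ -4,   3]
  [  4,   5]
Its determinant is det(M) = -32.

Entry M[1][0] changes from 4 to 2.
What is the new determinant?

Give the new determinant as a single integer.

det is linear in row 1: changing M[1][0] by delta changes det by delta * cofactor(1,0).
Cofactor C_10 = (-1)^(1+0) * minor(1,0) = -3
Entry delta = 2 - 4 = -2
Det delta = -2 * -3 = 6
New det = -32 + 6 = -26

Answer: -26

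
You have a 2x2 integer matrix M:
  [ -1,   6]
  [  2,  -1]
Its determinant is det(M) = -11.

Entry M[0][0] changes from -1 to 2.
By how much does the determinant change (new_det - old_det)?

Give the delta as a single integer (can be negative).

Cofactor C_00 = -1
Entry delta = 2 - -1 = 3
Det delta = entry_delta * cofactor = 3 * -1 = -3

Answer: -3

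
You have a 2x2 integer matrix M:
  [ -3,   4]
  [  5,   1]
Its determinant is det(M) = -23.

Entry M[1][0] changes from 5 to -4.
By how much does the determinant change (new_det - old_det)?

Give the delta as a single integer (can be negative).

Answer: 36

Derivation:
Cofactor C_10 = -4
Entry delta = -4 - 5 = -9
Det delta = entry_delta * cofactor = -9 * -4 = 36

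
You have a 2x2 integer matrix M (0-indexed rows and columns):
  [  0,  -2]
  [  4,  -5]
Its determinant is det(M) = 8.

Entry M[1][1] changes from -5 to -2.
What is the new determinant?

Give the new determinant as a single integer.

det is linear in row 1: changing M[1][1] by delta changes det by delta * cofactor(1,1).
Cofactor C_11 = (-1)^(1+1) * minor(1,1) = 0
Entry delta = -2 - -5 = 3
Det delta = 3 * 0 = 0
New det = 8 + 0 = 8

Answer: 8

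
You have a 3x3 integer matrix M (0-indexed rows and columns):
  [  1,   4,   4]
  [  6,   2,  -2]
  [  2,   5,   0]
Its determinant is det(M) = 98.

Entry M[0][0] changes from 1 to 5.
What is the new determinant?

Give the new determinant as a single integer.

det is linear in row 0: changing M[0][0] by delta changes det by delta * cofactor(0,0).
Cofactor C_00 = (-1)^(0+0) * minor(0,0) = 10
Entry delta = 5 - 1 = 4
Det delta = 4 * 10 = 40
New det = 98 + 40 = 138

Answer: 138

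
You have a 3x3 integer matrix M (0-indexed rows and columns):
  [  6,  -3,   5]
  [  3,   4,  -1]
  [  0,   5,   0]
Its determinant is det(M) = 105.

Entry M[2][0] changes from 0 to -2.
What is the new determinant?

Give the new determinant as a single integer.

Answer: 139

Derivation:
det is linear in row 2: changing M[2][0] by delta changes det by delta * cofactor(2,0).
Cofactor C_20 = (-1)^(2+0) * minor(2,0) = -17
Entry delta = -2 - 0 = -2
Det delta = -2 * -17 = 34
New det = 105 + 34 = 139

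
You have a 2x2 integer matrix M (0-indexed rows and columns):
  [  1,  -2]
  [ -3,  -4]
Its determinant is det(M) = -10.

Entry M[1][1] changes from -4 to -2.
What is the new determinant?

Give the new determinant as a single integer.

Answer: -8

Derivation:
det is linear in row 1: changing M[1][1] by delta changes det by delta * cofactor(1,1).
Cofactor C_11 = (-1)^(1+1) * minor(1,1) = 1
Entry delta = -2 - -4 = 2
Det delta = 2 * 1 = 2
New det = -10 + 2 = -8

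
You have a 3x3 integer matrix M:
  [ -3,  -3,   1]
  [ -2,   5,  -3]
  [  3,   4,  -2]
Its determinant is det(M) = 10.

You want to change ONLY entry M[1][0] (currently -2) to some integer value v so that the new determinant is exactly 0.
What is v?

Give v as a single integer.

det is linear in entry M[1][0]: det = old_det + (v - -2) * C_10
Cofactor C_10 = -2
Want det = 0: 10 + (v - -2) * -2 = 0
  (v - -2) = -10 / -2 = 5
  v = -2 + (5) = 3

Answer: 3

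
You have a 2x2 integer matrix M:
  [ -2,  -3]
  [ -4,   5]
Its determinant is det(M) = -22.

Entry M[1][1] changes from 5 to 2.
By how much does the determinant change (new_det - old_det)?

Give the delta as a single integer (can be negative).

Cofactor C_11 = -2
Entry delta = 2 - 5 = -3
Det delta = entry_delta * cofactor = -3 * -2 = 6

Answer: 6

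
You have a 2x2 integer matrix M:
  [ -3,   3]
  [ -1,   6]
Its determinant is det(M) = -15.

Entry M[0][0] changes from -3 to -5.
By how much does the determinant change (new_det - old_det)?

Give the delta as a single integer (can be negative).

Cofactor C_00 = 6
Entry delta = -5 - -3 = -2
Det delta = entry_delta * cofactor = -2 * 6 = -12

Answer: -12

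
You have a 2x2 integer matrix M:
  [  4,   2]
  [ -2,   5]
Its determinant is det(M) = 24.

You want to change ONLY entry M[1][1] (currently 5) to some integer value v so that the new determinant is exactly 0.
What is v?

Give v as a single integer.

Answer: -1

Derivation:
det is linear in entry M[1][1]: det = old_det + (v - 5) * C_11
Cofactor C_11 = 4
Want det = 0: 24 + (v - 5) * 4 = 0
  (v - 5) = -24 / 4 = -6
  v = 5 + (-6) = -1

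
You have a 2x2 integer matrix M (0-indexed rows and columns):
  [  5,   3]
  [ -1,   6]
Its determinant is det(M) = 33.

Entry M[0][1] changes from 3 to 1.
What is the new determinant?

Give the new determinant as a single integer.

Answer: 31

Derivation:
det is linear in row 0: changing M[0][1] by delta changes det by delta * cofactor(0,1).
Cofactor C_01 = (-1)^(0+1) * minor(0,1) = 1
Entry delta = 1 - 3 = -2
Det delta = -2 * 1 = -2
New det = 33 + -2 = 31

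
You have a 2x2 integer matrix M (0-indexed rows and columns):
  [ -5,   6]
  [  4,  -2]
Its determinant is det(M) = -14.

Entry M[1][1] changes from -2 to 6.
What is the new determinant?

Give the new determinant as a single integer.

Answer: -54

Derivation:
det is linear in row 1: changing M[1][1] by delta changes det by delta * cofactor(1,1).
Cofactor C_11 = (-1)^(1+1) * minor(1,1) = -5
Entry delta = 6 - -2 = 8
Det delta = 8 * -5 = -40
New det = -14 + -40 = -54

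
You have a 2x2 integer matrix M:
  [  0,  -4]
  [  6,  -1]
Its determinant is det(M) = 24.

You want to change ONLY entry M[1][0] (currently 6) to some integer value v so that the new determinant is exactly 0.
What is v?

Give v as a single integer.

det is linear in entry M[1][0]: det = old_det + (v - 6) * C_10
Cofactor C_10 = 4
Want det = 0: 24 + (v - 6) * 4 = 0
  (v - 6) = -24 / 4 = -6
  v = 6 + (-6) = 0

Answer: 0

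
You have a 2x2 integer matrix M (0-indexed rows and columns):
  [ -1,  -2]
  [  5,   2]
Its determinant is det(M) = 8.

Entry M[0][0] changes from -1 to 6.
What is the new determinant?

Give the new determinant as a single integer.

det is linear in row 0: changing M[0][0] by delta changes det by delta * cofactor(0,0).
Cofactor C_00 = (-1)^(0+0) * minor(0,0) = 2
Entry delta = 6 - -1 = 7
Det delta = 7 * 2 = 14
New det = 8 + 14 = 22

Answer: 22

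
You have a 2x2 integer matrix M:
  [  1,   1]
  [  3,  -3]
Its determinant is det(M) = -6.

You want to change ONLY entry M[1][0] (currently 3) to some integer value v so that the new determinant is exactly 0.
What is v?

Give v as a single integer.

det is linear in entry M[1][0]: det = old_det + (v - 3) * C_10
Cofactor C_10 = -1
Want det = 0: -6 + (v - 3) * -1 = 0
  (v - 3) = 6 / -1 = -6
  v = 3 + (-6) = -3

Answer: -3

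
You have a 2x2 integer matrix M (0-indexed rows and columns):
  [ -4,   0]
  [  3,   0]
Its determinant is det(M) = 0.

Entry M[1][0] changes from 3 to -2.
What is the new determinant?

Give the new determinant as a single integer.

Answer: 0

Derivation:
det is linear in row 1: changing M[1][0] by delta changes det by delta * cofactor(1,0).
Cofactor C_10 = (-1)^(1+0) * minor(1,0) = 0
Entry delta = -2 - 3 = -5
Det delta = -5 * 0 = 0
New det = 0 + 0 = 0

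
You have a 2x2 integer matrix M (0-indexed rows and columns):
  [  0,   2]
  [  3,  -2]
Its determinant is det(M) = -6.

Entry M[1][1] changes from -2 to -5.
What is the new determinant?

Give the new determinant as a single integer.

det is linear in row 1: changing M[1][1] by delta changes det by delta * cofactor(1,1).
Cofactor C_11 = (-1)^(1+1) * minor(1,1) = 0
Entry delta = -5 - -2 = -3
Det delta = -3 * 0 = 0
New det = -6 + 0 = -6

Answer: -6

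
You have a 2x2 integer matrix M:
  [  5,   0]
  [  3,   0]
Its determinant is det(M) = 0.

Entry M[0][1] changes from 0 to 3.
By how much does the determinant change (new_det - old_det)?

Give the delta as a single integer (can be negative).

Answer: -9

Derivation:
Cofactor C_01 = -3
Entry delta = 3 - 0 = 3
Det delta = entry_delta * cofactor = 3 * -3 = -9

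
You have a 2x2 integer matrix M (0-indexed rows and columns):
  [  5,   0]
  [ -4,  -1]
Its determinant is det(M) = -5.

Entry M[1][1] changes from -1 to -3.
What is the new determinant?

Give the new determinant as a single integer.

det is linear in row 1: changing M[1][1] by delta changes det by delta * cofactor(1,1).
Cofactor C_11 = (-1)^(1+1) * minor(1,1) = 5
Entry delta = -3 - -1 = -2
Det delta = -2 * 5 = -10
New det = -5 + -10 = -15

Answer: -15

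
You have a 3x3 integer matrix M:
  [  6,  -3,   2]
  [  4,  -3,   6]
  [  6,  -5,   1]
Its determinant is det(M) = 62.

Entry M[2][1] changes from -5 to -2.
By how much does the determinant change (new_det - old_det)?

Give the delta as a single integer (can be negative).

Answer: -84

Derivation:
Cofactor C_21 = -28
Entry delta = -2 - -5 = 3
Det delta = entry_delta * cofactor = 3 * -28 = -84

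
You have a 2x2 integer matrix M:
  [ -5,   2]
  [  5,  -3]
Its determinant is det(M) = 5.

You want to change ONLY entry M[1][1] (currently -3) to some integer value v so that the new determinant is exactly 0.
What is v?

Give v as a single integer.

det is linear in entry M[1][1]: det = old_det + (v - -3) * C_11
Cofactor C_11 = -5
Want det = 0: 5 + (v - -3) * -5 = 0
  (v - -3) = -5 / -5 = 1
  v = -3 + (1) = -2

Answer: -2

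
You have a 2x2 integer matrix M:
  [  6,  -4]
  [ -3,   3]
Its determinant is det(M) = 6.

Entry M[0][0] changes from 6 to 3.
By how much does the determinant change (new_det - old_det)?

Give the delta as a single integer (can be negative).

Cofactor C_00 = 3
Entry delta = 3 - 6 = -3
Det delta = entry_delta * cofactor = -3 * 3 = -9

Answer: -9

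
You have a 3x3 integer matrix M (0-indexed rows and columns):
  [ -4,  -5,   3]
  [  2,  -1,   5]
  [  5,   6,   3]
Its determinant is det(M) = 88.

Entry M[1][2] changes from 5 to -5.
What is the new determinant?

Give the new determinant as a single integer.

det is linear in row 1: changing M[1][2] by delta changes det by delta * cofactor(1,2).
Cofactor C_12 = (-1)^(1+2) * minor(1,2) = -1
Entry delta = -5 - 5 = -10
Det delta = -10 * -1 = 10
New det = 88 + 10 = 98

Answer: 98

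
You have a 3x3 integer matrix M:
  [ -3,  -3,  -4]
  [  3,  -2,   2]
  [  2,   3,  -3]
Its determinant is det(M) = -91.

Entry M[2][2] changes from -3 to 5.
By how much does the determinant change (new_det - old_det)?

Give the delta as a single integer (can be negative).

Answer: 120

Derivation:
Cofactor C_22 = 15
Entry delta = 5 - -3 = 8
Det delta = entry_delta * cofactor = 8 * 15 = 120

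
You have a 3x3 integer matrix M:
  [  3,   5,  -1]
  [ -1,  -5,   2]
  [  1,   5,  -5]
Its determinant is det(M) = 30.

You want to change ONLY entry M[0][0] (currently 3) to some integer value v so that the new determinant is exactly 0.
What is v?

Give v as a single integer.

det is linear in entry M[0][0]: det = old_det + (v - 3) * C_00
Cofactor C_00 = 15
Want det = 0: 30 + (v - 3) * 15 = 0
  (v - 3) = -30 / 15 = -2
  v = 3 + (-2) = 1

Answer: 1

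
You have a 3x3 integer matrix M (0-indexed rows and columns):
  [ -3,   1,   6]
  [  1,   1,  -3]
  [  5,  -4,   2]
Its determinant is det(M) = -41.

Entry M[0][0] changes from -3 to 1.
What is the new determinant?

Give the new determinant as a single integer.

Answer: -81

Derivation:
det is linear in row 0: changing M[0][0] by delta changes det by delta * cofactor(0,0).
Cofactor C_00 = (-1)^(0+0) * minor(0,0) = -10
Entry delta = 1 - -3 = 4
Det delta = 4 * -10 = -40
New det = -41 + -40 = -81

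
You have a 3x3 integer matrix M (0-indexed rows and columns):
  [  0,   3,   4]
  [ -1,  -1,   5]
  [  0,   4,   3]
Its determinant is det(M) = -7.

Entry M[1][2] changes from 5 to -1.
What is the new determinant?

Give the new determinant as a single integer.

det is linear in row 1: changing M[1][2] by delta changes det by delta * cofactor(1,2).
Cofactor C_12 = (-1)^(1+2) * minor(1,2) = 0
Entry delta = -1 - 5 = -6
Det delta = -6 * 0 = 0
New det = -7 + 0 = -7

Answer: -7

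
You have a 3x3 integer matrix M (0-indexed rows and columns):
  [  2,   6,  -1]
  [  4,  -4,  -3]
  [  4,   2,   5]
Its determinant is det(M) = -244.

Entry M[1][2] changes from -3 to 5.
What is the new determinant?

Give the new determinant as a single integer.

det is linear in row 1: changing M[1][2] by delta changes det by delta * cofactor(1,2).
Cofactor C_12 = (-1)^(1+2) * minor(1,2) = 20
Entry delta = 5 - -3 = 8
Det delta = 8 * 20 = 160
New det = -244 + 160 = -84

Answer: -84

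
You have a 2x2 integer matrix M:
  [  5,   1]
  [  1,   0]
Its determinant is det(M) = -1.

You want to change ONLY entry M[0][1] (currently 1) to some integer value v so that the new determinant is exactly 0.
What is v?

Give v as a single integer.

Answer: 0

Derivation:
det is linear in entry M[0][1]: det = old_det + (v - 1) * C_01
Cofactor C_01 = -1
Want det = 0: -1 + (v - 1) * -1 = 0
  (v - 1) = 1 / -1 = -1
  v = 1 + (-1) = 0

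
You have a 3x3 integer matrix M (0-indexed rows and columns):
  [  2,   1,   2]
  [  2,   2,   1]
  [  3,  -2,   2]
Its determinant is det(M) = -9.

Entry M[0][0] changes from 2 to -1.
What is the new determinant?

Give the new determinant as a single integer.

Answer: -27

Derivation:
det is linear in row 0: changing M[0][0] by delta changes det by delta * cofactor(0,0).
Cofactor C_00 = (-1)^(0+0) * minor(0,0) = 6
Entry delta = -1 - 2 = -3
Det delta = -3 * 6 = -18
New det = -9 + -18 = -27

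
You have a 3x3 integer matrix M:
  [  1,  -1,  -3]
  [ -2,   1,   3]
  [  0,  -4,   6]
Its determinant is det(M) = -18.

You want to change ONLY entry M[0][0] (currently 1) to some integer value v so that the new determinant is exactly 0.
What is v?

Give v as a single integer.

det is linear in entry M[0][0]: det = old_det + (v - 1) * C_00
Cofactor C_00 = 18
Want det = 0: -18 + (v - 1) * 18 = 0
  (v - 1) = 18 / 18 = 1
  v = 1 + (1) = 2

Answer: 2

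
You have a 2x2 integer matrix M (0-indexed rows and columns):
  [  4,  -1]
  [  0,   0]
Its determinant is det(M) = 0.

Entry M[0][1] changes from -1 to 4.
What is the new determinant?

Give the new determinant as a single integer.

det is linear in row 0: changing M[0][1] by delta changes det by delta * cofactor(0,1).
Cofactor C_01 = (-1)^(0+1) * minor(0,1) = 0
Entry delta = 4 - -1 = 5
Det delta = 5 * 0 = 0
New det = 0 + 0 = 0

Answer: 0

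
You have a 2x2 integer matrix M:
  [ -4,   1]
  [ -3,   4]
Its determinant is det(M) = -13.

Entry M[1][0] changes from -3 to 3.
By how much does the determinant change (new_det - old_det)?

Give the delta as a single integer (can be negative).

Answer: -6

Derivation:
Cofactor C_10 = -1
Entry delta = 3 - -3 = 6
Det delta = entry_delta * cofactor = 6 * -1 = -6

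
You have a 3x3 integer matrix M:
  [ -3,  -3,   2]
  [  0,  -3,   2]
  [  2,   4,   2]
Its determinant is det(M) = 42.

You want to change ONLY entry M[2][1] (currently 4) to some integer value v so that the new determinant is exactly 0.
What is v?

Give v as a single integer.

det is linear in entry M[2][1]: det = old_det + (v - 4) * C_21
Cofactor C_21 = 6
Want det = 0: 42 + (v - 4) * 6 = 0
  (v - 4) = -42 / 6 = -7
  v = 4 + (-7) = -3

Answer: -3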